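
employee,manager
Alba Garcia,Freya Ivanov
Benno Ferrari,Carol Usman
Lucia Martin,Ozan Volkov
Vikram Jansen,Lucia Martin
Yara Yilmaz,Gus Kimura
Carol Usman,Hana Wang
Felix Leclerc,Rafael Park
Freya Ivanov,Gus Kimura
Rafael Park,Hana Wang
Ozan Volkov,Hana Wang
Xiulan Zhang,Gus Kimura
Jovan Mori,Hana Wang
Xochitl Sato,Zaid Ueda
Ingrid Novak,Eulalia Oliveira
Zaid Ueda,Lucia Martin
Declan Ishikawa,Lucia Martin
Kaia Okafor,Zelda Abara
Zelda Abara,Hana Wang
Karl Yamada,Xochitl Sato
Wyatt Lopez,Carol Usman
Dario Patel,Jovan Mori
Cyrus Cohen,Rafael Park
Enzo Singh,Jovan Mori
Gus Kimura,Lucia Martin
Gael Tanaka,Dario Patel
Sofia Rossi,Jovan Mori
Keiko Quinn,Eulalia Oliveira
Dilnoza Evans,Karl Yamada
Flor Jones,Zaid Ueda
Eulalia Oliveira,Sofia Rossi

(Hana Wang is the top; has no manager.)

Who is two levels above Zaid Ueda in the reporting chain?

Ozan Volkov

Zaid Ueda reports to Lucia Martin, and Lucia Martin reports to Ozan Volkov. So Zaid Ueda's skip-level manager is Ozan Volkov.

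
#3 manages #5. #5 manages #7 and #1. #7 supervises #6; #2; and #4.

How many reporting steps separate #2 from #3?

Chain from #2 up to #3: #2 → #7 → #5 → #3. That is 3 steps up, so #2 is 3 levels below #3.

3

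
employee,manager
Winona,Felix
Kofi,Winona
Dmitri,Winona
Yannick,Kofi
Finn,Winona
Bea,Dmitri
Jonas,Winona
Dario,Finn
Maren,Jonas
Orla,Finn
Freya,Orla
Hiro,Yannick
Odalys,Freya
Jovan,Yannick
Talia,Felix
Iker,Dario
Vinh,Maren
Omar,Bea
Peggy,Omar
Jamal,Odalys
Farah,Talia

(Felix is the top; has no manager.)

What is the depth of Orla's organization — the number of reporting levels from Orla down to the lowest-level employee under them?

3

The longest chain under Orla runs Orla → Freya → Odalys → Jamal, which is 3 levels below Orla.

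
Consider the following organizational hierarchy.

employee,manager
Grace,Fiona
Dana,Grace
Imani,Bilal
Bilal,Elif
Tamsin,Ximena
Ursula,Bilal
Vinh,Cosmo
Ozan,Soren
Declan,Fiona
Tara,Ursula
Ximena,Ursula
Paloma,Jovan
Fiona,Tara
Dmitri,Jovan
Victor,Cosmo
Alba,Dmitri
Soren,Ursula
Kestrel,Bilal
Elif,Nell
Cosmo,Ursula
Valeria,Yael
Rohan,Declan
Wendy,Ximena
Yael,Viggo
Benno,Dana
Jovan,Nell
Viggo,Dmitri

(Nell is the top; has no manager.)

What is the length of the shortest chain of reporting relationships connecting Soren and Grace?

4

Soren is 1 level below Ursula, and Grace is 3 levels below Ursula (their lowest common manager). The shortest path runs up from Soren to Ursula and back down to Grace: 1 + 3 = 4 links.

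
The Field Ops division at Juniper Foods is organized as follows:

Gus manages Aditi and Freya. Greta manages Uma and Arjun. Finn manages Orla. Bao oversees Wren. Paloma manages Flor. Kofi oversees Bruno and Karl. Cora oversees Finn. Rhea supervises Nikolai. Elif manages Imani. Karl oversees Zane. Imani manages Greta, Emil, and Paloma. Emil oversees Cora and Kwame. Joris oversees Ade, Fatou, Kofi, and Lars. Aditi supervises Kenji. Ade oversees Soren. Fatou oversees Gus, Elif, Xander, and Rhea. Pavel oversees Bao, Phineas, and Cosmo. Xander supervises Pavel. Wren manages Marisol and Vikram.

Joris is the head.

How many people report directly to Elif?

Elif directly manages Imani. That is 1 direct report.

1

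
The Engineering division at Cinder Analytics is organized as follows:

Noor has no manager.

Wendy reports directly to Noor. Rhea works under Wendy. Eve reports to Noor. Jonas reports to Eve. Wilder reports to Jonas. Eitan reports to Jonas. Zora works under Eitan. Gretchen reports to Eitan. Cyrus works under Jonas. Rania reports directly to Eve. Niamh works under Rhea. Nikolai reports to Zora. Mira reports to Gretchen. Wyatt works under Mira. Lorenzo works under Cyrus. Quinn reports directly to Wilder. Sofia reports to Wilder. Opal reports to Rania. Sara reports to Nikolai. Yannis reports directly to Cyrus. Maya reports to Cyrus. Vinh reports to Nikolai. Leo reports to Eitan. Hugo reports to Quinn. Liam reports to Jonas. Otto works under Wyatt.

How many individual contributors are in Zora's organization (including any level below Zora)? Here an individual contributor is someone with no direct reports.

The people in Zora's organization with no one reporting to them are Vinh, Sara. That is 2.

2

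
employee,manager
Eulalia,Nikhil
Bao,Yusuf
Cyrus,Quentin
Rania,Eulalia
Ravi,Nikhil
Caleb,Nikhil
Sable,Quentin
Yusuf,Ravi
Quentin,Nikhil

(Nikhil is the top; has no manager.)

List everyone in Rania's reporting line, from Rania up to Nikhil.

Rania -> Eulalia -> Nikhil

Rania reports to Eulalia. Eulalia reports to Nikhil. Nikhil is at the top.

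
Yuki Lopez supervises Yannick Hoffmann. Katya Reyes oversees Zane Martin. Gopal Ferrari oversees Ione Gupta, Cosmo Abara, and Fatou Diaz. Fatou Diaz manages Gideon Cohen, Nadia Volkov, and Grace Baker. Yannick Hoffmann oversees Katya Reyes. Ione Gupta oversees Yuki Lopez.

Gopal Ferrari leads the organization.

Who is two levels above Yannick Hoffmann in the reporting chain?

Yannick Hoffmann reports to Yuki Lopez, and Yuki Lopez reports to Ione Gupta. So Yannick Hoffmann's skip-level manager is Ione Gupta.

Ione Gupta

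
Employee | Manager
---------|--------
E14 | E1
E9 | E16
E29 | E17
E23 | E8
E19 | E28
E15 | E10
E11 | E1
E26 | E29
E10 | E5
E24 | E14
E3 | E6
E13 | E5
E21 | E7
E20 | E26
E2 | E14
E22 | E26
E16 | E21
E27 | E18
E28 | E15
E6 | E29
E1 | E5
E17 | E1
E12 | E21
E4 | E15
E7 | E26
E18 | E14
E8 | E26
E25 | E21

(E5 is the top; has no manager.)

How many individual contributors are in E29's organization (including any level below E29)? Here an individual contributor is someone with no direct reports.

7

The people in E29's organization with no one reporting to them are E3, E22, E20, E25, E12, E9, E23. That is 7.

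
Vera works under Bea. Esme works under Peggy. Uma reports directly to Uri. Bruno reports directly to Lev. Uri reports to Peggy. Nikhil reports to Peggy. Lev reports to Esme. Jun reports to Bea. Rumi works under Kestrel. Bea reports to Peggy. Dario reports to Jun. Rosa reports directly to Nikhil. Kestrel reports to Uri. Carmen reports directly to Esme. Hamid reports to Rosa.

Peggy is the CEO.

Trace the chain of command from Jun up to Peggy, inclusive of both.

Jun reports to Bea. Bea reports to Peggy. Peggy is at the top.

Jun -> Bea -> Peggy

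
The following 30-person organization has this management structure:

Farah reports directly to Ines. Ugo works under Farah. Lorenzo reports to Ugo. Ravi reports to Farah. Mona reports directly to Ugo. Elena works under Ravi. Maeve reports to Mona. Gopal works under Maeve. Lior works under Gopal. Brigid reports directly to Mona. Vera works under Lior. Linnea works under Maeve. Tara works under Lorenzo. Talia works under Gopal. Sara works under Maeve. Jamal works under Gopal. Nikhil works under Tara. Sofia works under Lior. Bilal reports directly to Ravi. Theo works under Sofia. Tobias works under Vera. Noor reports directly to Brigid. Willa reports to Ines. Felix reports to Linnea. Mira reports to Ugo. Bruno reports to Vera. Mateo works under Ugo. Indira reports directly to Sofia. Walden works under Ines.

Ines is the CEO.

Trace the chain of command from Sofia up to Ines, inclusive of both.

Sofia -> Lior -> Gopal -> Maeve -> Mona -> Ugo -> Farah -> Ines

Sofia reports to Lior. Lior reports to Gopal. Gopal reports to Maeve. Maeve reports to Mona. Mona reports to Ugo. Ugo reports to Farah. Farah reports to Ines. Ines is at the top.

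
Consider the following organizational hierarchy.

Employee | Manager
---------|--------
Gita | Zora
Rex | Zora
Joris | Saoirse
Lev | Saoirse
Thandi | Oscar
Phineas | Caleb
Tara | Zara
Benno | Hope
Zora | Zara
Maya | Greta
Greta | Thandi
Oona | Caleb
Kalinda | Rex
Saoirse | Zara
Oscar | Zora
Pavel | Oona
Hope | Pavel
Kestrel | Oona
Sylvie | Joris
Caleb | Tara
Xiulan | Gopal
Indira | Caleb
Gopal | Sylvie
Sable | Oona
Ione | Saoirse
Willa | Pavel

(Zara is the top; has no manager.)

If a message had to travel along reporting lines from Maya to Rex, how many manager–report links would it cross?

5

Maya is 4 levels below Zora, and Rex is 1 level below Zora (their lowest common manager). The shortest path runs up from Maya to Zora and back down to Rex: 4 + 1 = 5 links.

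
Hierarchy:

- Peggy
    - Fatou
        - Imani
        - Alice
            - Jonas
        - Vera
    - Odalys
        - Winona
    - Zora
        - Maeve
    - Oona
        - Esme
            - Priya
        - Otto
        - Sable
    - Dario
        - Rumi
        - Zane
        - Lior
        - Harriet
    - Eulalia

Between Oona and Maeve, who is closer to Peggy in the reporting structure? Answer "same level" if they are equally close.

Oona

Oona is 1 level below Peggy; Maeve is 2. Oona is higher.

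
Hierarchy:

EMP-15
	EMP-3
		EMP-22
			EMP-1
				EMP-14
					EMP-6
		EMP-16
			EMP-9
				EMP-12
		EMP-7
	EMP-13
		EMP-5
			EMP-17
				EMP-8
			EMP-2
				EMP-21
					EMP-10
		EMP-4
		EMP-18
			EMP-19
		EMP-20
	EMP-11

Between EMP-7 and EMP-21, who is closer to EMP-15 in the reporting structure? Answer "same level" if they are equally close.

EMP-7

EMP-7 is 2 levels below EMP-15; EMP-21 is 4. EMP-7 is higher.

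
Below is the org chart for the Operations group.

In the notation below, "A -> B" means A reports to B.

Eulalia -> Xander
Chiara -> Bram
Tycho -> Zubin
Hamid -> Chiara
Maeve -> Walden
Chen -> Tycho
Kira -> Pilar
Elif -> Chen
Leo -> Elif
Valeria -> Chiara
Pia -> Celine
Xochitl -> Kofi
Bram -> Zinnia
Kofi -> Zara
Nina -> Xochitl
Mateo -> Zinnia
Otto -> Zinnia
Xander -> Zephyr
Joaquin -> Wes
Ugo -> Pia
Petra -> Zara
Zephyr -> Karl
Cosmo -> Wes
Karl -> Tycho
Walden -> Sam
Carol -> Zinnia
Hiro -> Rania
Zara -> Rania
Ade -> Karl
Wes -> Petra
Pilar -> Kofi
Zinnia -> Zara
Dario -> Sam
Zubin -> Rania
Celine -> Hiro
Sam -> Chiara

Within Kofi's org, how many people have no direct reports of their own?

2

The people in Kofi's organization with no one reporting to them are Nina, Kira. That is 2.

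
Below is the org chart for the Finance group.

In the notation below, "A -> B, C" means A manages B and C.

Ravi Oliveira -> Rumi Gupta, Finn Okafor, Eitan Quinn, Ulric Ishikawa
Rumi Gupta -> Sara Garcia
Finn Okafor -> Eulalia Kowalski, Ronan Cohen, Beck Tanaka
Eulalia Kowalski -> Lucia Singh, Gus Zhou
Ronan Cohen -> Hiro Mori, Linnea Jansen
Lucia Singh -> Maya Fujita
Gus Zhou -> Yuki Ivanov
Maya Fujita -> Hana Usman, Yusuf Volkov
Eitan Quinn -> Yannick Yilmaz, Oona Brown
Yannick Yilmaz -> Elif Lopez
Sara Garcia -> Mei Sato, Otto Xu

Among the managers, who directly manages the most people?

Direct-report counts: Ravi Oliveira has 4; Eitan Quinn has 2; Yannick Yilmaz has 1; Finn Okafor has 3; Ronan Cohen has 2; Eulalia Kowalski has 2; Gus Zhou has 1; Lucia Singh has 1; Maya Fujita has 2; Rumi Gupta has 1; Sara Garcia has 2. The largest is 4, held by Ravi Oliveira.

Ravi Oliveira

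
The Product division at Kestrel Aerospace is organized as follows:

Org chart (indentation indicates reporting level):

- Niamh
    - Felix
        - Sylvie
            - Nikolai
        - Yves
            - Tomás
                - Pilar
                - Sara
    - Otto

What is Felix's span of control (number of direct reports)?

Felix directly manages Sylvie, Yves. That is 2 direct reports.

2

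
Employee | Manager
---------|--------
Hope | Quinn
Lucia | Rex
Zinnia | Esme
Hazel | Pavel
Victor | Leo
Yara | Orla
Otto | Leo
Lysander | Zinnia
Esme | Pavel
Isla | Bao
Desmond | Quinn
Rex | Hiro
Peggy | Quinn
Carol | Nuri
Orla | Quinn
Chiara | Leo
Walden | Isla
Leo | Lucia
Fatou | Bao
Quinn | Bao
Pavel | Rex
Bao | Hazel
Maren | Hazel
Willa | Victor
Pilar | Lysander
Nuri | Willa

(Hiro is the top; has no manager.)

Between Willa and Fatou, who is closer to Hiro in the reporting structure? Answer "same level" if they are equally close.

same level

Both Willa and Fatou are 5 levels below Hiro.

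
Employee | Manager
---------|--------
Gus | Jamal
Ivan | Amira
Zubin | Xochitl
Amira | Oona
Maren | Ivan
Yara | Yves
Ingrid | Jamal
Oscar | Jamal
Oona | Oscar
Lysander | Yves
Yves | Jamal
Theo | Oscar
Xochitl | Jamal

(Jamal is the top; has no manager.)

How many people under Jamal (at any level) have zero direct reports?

The people in Jamal's organization with no one reporting to them are Ingrid, Gus, Zubin, Lysander, Yara, Theo, Maren. That is 7.

7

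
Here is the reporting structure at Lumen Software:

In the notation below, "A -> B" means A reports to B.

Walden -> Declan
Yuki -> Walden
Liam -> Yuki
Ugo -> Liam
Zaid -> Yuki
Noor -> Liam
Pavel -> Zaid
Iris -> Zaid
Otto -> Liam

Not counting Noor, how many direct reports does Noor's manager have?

2

Noor reports to Liam. Liam's other direct reports are Ugo, Otto — 2 peers.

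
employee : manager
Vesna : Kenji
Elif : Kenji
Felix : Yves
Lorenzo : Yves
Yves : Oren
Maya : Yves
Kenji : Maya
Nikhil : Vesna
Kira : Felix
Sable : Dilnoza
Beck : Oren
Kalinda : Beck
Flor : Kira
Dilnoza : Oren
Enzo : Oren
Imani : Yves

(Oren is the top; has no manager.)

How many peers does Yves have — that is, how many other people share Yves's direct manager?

Yves reports to Oren. Oren's other direct reports are Dilnoza, Beck, Enzo — 3 peers.

3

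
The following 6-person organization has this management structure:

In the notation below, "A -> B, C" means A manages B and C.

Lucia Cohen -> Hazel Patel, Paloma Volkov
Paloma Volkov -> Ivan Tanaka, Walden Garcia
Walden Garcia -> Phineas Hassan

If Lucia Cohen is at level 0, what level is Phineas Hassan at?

Chain from Phineas Hassan up to Lucia Cohen: Phineas Hassan → Walden Garcia → Paloma Volkov → Lucia Cohen. That is 3 steps up, so Phineas Hassan is 3 levels below Lucia Cohen.

3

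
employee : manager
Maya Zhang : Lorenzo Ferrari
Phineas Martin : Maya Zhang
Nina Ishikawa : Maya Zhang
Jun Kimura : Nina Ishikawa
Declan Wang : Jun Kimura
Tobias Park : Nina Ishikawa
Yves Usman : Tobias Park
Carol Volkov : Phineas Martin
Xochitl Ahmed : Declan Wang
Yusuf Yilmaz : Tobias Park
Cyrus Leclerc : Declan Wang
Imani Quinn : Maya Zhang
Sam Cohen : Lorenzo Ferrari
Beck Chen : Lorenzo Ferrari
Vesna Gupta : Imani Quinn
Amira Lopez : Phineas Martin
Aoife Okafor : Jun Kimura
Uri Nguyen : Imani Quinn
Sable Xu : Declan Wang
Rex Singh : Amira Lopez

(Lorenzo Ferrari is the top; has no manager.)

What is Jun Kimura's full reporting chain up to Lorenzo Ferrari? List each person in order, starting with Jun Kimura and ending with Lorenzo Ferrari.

Jun Kimura -> Nina Ishikawa -> Maya Zhang -> Lorenzo Ferrari

Jun Kimura reports to Nina Ishikawa. Nina Ishikawa reports to Maya Zhang. Maya Zhang reports to Lorenzo Ferrari. Lorenzo Ferrari is at the top.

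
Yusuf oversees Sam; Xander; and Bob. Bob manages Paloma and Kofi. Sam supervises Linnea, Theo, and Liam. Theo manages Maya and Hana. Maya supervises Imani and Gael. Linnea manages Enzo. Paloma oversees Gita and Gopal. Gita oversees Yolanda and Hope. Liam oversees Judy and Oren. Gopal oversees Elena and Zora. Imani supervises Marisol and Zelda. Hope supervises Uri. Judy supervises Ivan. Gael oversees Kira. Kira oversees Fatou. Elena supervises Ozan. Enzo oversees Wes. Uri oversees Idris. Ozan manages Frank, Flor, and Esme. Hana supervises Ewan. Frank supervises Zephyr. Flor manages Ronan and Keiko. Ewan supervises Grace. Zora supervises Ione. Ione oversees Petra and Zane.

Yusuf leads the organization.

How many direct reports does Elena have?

1

Elena directly manages Ozan. That is 1 direct report.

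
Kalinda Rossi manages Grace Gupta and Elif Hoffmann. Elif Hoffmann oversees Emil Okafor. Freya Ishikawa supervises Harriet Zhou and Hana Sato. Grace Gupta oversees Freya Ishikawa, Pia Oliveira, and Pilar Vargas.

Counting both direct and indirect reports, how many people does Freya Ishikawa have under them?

Freya Ishikawa directly manages Harriet Zhou, Hana Sato. Harriet Zhou has no reports. Hana Sato has no reports. So Freya Ishikawa's organization is 2 direct reports plus everyone under them: 1 + 1 = 2.

2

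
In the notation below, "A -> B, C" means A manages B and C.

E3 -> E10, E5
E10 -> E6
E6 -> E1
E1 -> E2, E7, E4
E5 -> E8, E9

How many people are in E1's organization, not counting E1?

3

E1 directly manages E2, E7, E4. E2 has no reports. E7 has no reports. E4 has no reports. So E1's organization is 3 direct reports plus everyone under them: 1 + 1 + 1 = 3.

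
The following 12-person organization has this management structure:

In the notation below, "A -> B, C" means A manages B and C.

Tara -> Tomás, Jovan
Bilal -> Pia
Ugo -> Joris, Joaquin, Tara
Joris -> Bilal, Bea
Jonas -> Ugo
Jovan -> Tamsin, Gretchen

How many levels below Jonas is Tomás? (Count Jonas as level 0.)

Chain from Tomás up to Jonas: Tomás → Tara → Ugo → Jonas. That is 3 steps up, so Tomás is 3 levels below Jonas.

3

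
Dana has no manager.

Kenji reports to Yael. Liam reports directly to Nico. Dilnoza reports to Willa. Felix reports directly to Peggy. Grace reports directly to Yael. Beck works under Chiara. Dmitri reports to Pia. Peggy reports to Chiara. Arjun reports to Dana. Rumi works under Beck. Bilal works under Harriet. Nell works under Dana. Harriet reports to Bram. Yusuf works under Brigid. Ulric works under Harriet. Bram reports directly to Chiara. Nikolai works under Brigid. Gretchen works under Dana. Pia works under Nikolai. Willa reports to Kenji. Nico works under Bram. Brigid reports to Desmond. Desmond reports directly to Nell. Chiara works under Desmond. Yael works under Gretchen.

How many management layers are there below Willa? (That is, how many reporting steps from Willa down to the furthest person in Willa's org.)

The longest chain under Willa runs Willa → Dilnoza, which is 1 level below Willa.

1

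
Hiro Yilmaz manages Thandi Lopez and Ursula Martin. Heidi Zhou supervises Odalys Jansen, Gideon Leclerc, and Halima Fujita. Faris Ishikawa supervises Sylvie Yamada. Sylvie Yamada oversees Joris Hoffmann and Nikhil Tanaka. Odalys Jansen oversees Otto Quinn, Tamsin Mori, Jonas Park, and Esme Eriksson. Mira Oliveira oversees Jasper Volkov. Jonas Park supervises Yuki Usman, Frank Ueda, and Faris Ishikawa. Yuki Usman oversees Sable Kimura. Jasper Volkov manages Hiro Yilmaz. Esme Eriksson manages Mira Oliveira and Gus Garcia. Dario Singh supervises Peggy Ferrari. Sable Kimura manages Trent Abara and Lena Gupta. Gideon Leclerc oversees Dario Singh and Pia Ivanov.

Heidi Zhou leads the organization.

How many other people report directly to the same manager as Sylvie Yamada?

Sylvie Yamada reports to Faris Ishikawa, and Faris Ishikawa has no other direct reports. Sylvie Yamada has 0 peers.

0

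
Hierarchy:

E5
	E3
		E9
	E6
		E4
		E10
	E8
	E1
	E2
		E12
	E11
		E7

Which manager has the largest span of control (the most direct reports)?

Direct-report counts: E5 has 6; E11 has 1; E2 has 1; E6 has 2; E3 has 1. The largest is 6, held by E5.

E5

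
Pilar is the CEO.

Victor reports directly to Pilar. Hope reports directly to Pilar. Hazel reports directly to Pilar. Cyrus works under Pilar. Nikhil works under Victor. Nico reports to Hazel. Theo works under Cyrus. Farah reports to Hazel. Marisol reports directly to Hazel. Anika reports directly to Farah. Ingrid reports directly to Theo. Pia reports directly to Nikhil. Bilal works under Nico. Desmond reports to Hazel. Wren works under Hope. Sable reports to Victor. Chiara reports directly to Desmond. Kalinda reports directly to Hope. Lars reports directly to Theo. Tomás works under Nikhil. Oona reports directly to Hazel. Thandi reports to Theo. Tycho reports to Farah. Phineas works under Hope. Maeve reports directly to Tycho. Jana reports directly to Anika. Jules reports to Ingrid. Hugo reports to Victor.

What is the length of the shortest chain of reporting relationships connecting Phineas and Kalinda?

2

Phineas is 1 level below Hope, and Kalinda is 1 level below Hope (their lowest common manager). The shortest path runs up from Phineas to Hope and back down to Kalinda: 1 + 1 = 2 links.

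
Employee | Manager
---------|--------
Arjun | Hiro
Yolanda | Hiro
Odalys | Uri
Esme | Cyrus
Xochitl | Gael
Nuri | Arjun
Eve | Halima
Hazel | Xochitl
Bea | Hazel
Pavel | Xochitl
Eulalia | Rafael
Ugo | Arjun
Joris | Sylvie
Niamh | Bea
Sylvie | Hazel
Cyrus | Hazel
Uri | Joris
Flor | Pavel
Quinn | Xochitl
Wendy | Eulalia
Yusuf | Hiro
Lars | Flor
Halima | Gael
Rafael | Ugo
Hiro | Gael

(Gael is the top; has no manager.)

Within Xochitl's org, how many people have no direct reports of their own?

The people in Xochitl's organization with no one reporting to them are Quinn, Esme, Odalys, Niamh, Lars. That is 5.

5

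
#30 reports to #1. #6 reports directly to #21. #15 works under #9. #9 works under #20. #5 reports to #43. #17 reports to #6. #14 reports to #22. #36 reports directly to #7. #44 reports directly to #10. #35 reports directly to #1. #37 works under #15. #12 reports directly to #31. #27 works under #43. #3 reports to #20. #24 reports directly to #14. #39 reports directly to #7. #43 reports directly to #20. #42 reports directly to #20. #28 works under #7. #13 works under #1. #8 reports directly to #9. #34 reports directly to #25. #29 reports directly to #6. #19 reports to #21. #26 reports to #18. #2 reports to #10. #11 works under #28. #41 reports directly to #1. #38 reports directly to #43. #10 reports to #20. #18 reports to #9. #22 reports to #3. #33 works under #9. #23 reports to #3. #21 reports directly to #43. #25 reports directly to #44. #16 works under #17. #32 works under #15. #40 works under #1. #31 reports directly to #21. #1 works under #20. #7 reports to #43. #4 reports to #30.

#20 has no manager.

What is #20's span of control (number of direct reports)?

6

#20 directly manages #3, #9, #43, #10, #42, #1. That is 6 direct reports.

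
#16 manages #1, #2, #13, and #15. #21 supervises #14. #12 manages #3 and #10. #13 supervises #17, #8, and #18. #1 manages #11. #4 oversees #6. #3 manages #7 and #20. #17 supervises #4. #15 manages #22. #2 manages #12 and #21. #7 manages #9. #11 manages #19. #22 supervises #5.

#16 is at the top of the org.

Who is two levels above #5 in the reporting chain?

#15

#5 reports to #22, and #22 reports to #15. So #5's skip-level manager is #15.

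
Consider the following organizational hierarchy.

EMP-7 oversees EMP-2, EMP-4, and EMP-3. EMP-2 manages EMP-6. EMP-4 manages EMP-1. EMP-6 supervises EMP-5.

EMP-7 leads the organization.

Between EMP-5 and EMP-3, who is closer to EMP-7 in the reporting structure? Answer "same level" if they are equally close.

EMP-3

EMP-5 is 3 levels below EMP-7; EMP-3 is 1. EMP-3 is higher.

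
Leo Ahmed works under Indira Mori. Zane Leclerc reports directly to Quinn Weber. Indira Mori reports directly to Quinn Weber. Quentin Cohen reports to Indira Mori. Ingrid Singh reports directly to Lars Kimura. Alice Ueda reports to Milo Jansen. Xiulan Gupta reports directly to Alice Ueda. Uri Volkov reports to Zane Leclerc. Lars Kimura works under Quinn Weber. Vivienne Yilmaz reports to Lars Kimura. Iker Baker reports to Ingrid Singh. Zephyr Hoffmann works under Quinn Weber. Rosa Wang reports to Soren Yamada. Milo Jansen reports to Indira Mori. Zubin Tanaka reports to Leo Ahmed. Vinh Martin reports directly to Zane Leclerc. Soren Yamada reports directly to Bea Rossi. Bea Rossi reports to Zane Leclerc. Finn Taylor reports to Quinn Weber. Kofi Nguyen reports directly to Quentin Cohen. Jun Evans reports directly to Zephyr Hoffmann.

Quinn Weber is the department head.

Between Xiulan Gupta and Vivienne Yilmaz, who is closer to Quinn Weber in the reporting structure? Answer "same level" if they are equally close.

Xiulan Gupta is 4 levels below Quinn Weber; Vivienne Yilmaz is 2. Vivienne Yilmaz is higher.

Vivienne Yilmaz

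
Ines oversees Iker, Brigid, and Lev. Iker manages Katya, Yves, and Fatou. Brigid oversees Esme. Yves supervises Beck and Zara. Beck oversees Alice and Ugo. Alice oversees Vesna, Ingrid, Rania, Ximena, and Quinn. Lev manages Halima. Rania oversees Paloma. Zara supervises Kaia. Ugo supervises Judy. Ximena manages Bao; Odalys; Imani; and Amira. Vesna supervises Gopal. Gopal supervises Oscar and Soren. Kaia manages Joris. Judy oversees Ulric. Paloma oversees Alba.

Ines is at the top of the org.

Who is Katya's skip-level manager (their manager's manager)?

Katya reports to Iker, and Iker reports to Ines. So Katya's skip-level manager is Ines.

Ines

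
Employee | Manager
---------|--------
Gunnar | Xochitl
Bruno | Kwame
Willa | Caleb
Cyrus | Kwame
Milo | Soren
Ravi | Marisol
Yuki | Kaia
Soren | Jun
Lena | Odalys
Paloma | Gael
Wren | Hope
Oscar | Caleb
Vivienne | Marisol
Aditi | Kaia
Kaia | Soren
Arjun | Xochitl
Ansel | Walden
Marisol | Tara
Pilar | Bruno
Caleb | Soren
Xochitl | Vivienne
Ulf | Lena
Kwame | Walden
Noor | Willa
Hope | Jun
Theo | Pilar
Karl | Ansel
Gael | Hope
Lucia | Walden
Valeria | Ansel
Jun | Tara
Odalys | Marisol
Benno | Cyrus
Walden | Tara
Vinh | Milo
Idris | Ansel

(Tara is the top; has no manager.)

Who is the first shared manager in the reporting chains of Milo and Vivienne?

Milo's chain of managers is Soren, Jun, Tara. Vivienne's chain of managers is Marisol, Tara. The first manager that appears in both chains is Tara.

Tara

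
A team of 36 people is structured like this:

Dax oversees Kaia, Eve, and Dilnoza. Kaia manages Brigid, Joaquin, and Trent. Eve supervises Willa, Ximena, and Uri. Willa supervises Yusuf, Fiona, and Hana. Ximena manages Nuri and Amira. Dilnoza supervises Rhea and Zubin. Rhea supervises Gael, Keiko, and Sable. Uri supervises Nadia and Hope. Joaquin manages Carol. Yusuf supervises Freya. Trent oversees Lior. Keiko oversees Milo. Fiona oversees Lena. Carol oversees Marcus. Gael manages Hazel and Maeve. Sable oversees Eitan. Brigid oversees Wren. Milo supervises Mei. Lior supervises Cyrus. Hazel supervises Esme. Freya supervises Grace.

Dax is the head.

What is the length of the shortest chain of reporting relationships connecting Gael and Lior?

Gael is 3 levels below Dax, and Lior is 3 levels below Dax (their lowest common manager). The shortest path runs up from Gael to Dax and back down to Lior: 3 + 3 = 6 links.

6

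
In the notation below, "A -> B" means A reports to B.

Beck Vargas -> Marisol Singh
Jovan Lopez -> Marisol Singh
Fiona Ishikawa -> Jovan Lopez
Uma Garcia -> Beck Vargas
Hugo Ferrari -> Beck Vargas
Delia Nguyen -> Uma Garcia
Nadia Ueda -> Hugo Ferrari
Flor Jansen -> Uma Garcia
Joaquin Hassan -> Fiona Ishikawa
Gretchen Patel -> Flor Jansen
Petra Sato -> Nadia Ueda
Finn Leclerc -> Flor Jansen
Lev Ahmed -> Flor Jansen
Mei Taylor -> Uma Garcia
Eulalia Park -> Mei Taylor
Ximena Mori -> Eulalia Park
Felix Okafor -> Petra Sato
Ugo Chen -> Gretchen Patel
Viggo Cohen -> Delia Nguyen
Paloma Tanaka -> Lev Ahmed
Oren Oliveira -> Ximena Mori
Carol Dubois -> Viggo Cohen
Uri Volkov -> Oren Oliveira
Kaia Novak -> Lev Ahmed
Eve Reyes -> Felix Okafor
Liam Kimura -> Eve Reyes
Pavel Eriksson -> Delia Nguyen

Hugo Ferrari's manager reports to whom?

Hugo Ferrari reports to Beck Vargas, and Beck Vargas reports to Marisol Singh. So Hugo Ferrari's skip-level manager is Marisol Singh.

Marisol Singh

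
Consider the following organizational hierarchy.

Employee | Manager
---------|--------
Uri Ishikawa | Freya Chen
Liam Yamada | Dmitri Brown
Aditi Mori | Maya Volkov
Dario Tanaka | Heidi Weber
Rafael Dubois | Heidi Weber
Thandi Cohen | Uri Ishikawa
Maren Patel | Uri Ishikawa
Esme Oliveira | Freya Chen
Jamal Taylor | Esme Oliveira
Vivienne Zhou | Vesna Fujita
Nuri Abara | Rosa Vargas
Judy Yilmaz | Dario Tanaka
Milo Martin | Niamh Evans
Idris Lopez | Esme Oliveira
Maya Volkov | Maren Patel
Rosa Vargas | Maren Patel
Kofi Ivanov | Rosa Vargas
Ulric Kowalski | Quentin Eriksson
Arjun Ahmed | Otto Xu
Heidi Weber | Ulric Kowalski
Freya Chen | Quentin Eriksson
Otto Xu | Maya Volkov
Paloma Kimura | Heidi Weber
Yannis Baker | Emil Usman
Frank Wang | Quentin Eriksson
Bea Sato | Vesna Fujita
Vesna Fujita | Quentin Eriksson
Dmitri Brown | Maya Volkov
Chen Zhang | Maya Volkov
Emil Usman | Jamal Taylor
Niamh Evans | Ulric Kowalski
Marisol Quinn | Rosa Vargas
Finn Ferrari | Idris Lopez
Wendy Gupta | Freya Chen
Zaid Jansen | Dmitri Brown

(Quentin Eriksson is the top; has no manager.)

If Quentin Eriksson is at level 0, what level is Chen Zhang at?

5

Chain from Chen Zhang up to Quentin Eriksson: Chen Zhang → Maya Volkov → Maren Patel → Uri Ishikawa → Freya Chen → Quentin Eriksson. That is 5 steps up, so Chen Zhang is 5 levels below Quentin Eriksson.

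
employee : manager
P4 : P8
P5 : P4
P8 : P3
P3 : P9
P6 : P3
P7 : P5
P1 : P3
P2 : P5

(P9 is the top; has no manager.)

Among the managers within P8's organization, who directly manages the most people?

P5

Direct-report counts within P8's organization: P8 has 1; P4 has 1; P5 has 2. The largest is 2, held by P5.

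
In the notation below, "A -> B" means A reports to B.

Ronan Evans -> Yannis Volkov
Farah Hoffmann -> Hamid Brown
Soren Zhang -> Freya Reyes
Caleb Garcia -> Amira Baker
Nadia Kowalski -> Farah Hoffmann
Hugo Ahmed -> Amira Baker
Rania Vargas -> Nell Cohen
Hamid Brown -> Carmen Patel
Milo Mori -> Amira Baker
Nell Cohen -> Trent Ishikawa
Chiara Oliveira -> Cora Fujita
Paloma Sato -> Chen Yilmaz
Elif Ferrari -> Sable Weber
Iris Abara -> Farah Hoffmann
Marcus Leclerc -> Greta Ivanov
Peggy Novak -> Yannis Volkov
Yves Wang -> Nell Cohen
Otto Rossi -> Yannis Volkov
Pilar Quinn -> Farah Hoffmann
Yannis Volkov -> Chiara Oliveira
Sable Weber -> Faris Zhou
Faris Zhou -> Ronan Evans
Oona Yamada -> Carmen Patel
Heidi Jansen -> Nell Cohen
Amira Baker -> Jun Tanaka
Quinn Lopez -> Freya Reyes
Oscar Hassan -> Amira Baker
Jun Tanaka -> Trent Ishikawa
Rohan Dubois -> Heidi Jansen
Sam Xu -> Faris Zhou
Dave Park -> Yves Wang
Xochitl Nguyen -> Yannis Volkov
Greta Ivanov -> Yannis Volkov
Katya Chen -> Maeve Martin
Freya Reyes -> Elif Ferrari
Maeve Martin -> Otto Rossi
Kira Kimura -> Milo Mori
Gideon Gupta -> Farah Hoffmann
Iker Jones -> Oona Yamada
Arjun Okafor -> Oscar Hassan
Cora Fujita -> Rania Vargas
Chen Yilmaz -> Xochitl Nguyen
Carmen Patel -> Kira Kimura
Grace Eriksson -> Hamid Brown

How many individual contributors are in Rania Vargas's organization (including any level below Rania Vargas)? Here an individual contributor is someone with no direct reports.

7

The people in Rania Vargas's organization with no one reporting to them are Peggy Novak, Paloma Sato, Marcus Leclerc, Sam Xu, Quinn Lopez, Soren Zhang, Katya Chen. That is 7.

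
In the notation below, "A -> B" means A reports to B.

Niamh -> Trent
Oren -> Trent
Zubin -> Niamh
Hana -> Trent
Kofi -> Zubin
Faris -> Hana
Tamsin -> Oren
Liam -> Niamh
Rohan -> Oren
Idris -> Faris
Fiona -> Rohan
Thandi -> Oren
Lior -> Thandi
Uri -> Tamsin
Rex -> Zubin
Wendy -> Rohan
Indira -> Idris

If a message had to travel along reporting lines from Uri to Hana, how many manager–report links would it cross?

4

Uri is 3 levels below Trent, and Hana is 1 level below Trent (their lowest common manager). The shortest path runs up from Uri to Trent and back down to Hana: 3 + 1 = 4 links.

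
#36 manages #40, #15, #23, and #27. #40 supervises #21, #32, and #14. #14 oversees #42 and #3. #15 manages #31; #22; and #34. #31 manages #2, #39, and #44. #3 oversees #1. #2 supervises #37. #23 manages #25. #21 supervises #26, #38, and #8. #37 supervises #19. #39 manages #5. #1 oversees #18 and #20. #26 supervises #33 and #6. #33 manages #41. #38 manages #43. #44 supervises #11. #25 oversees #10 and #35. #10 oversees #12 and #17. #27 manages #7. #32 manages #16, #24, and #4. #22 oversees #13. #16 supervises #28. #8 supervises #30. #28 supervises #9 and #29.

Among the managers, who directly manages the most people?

Direct-report counts: #36 has 4; #27 has 1; #23 has 1; #25 has 2; #10 has 2; #15 has 3; #22 has 1; #31 has 3; #44 has 1; #39 has 1; #2 has 1; #37 has 1; #40 has 3; #32 has 3; #16 has 1; #28 has 2; #21 has 3; #8 has 1; #38 has 1; #26 has 2; #33 has 1; #14 has 2; #3 has 1; #1 has 2. The largest is 4, held by #36.

#36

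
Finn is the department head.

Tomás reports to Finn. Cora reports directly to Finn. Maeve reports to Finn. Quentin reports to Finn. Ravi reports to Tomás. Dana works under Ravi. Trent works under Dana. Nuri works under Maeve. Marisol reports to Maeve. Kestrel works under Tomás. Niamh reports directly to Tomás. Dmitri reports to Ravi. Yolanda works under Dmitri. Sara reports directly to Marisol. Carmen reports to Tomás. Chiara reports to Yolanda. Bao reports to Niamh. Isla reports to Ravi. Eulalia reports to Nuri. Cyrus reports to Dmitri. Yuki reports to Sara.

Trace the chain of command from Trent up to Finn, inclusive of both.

Trent -> Dana -> Ravi -> Tomás -> Finn

Trent reports to Dana. Dana reports to Ravi. Ravi reports to Tomás. Tomás reports to Finn. Finn is at the top.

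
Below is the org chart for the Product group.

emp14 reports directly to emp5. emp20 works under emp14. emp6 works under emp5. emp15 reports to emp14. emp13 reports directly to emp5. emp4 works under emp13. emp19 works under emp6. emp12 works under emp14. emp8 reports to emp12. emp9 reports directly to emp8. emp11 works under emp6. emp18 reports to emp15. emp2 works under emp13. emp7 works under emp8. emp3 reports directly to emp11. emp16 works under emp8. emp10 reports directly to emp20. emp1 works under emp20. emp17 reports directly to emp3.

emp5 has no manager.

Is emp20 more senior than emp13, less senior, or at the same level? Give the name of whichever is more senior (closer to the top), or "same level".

emp20 is 2 levels below emp5; emp13 is 1. emp13 is higher.

emp13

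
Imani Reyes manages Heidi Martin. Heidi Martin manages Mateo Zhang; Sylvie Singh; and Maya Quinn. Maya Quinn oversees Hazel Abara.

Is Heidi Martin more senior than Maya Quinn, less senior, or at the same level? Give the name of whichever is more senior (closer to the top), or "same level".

Heidi Martin

Heidi Martin is 1 level below Imani Reyes; Maya Quinn is 2. Heidi Martin is higher.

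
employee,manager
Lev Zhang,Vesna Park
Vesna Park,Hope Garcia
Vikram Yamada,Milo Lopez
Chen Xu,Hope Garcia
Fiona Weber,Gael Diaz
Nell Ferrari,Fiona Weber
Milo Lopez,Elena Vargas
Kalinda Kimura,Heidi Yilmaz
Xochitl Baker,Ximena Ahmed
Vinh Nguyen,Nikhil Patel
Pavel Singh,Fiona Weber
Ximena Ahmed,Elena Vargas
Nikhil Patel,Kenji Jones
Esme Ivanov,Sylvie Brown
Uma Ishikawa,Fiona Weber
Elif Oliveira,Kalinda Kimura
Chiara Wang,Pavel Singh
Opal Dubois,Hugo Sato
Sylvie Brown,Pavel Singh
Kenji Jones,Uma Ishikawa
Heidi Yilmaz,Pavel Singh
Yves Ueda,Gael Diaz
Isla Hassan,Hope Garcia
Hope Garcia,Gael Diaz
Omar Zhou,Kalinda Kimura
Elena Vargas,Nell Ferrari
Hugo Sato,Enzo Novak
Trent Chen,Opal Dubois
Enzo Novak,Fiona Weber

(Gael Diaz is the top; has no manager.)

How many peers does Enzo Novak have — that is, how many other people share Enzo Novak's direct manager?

Enzo Novak reports to Fiona Weber. Fiona Weber's other direct reports are Pavel Singh, Nell Ferrari, Uma Ishikawa — 3 peers.

3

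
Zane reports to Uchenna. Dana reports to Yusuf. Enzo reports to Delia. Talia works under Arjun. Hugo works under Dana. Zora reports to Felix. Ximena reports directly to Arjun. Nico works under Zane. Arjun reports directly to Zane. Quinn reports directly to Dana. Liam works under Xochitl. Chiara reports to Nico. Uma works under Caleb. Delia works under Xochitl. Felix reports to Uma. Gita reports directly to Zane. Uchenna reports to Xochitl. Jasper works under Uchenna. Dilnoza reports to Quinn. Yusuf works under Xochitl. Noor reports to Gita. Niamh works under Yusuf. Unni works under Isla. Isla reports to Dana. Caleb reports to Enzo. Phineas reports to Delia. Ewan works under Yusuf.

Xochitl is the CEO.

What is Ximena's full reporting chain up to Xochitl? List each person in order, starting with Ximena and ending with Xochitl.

Ximena -> Arjun -> Zane -> Uchenna -> Xochitl

Ximena reports to Arjun. Arjun reports to Zane. Zane reports to Uchenna. Uchenna reports to Xochitl. Xochitl is at the top.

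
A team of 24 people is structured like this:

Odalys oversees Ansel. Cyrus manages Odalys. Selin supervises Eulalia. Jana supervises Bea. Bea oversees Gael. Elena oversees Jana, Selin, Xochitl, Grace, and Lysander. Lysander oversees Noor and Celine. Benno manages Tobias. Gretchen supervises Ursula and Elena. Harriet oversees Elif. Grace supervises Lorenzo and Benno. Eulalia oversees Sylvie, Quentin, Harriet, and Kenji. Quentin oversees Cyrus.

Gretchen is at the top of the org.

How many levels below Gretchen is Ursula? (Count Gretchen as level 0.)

1

Chain from Ursula up to Gretchen: Ursula → Gretchen. That is 1 step up, so Ursula is 1 level below Gretchen.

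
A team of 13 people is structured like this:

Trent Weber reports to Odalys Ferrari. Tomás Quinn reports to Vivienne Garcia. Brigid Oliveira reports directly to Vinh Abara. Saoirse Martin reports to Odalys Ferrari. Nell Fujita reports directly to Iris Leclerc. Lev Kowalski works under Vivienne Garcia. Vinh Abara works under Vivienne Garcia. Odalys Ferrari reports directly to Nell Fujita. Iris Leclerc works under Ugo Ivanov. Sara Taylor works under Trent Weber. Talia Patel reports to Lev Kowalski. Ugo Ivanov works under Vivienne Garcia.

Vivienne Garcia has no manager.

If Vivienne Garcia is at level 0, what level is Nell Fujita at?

Chain from Nell Fujita up to Vivienne Garcia: Nell Fujita → Iris Leclerc → Ugo Ivanov → Vivienne Garcia. That is 3 steps up, so Nell Fujita is 3 levels below Vivienne Garcia.

3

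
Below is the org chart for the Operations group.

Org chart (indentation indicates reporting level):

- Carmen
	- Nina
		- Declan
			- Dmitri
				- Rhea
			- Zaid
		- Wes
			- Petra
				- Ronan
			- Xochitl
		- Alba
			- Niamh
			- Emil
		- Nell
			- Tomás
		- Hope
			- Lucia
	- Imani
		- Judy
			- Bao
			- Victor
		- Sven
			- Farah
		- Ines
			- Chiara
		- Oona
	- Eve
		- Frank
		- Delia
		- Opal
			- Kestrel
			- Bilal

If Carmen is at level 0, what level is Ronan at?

4

Chain from Ronan up to Carmen: Ronan → Petra → Wes → Nina → Carmen. That is 4 steps up, so Ronan is 4 levels below Carmen.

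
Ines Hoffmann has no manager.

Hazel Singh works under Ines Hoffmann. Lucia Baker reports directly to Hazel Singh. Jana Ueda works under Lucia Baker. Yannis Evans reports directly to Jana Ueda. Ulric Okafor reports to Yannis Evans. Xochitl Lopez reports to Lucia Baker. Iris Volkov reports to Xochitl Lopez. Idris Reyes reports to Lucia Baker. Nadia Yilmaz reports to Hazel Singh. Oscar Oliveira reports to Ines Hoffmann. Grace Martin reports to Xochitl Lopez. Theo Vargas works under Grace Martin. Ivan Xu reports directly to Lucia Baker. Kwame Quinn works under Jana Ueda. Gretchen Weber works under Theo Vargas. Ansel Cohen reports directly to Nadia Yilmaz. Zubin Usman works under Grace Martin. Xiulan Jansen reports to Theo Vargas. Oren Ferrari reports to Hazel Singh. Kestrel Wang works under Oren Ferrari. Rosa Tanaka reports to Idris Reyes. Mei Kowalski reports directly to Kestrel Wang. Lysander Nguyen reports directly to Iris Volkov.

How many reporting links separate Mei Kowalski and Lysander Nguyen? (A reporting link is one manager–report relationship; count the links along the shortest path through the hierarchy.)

7

Mei Kowalski is 3 levels below Hazel Singh, and Lysander Nguyen is 4 levels below Hazel Singh (their lowest common manager). The shortest path runs up from Mei Kowalski to Hazel Singh and back down to Lysander Nguyen: 3 + 4 = 7 links.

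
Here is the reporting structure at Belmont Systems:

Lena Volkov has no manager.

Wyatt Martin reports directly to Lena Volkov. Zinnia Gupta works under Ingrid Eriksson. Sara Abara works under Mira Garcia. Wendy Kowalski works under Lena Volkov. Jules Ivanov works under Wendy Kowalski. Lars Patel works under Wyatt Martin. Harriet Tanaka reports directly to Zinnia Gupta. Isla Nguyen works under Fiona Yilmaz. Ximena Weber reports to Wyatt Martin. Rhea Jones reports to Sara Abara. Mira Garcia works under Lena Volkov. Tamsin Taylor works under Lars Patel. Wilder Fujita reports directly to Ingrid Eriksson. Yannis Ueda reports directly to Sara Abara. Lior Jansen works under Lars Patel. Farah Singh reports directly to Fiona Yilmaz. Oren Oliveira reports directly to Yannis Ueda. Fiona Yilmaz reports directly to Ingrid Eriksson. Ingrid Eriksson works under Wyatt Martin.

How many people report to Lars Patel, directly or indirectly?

Lars Patel directly manages Tamsin Taylor, Lior Jansen. Tamsin Taylor has no reports. Lior Jansen has no reports. So Lars Patel's organization is 2 direct reports plus everyone under them: 1 + 1 = 2.

2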